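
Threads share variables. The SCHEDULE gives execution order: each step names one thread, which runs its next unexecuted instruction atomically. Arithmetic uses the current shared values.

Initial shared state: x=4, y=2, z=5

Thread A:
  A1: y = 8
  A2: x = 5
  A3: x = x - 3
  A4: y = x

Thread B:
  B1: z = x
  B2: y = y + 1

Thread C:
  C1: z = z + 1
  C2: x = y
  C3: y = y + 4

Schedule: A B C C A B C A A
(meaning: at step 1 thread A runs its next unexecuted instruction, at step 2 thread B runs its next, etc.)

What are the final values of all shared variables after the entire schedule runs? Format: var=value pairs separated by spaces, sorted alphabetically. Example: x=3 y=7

Step 1: thread A executes A1 (y = 8). Shared: x=4 y=8 z=5. PCs: A@1 B@0 C@0
Step 2: thread B executes B1 (z = x). Shared: x=4 y=8 z=4. PCs: A@1 B@1 C@0
Step 3: thread C executes C1 (z = z + 1). Shared: x=4 y=8 z=5. PCs: A@1 B@1 C@1
Step 4: thread C executes C2 (x = y). Shared: x=8 y=8 z=5. PCs: A@1 B@1 C@2
Step 5: thread A executes A2 (x = 5). Shared: x=5 y=8 z=5. PCs: A@2 B@1 C@2
Step 6: thread B executes B2 (y = y + 1). Shared: x=5 y=9 z=5. PCs: A@2 B@2 C@2
Step 7: thread C executes C3 (y = y + 4). Shared: x=5 y=13 z=5. PCs: A@2 B@2 C@3
Step 8: thread A executes A3 (x = x - 3). Shared: x=2 y=13 z=5. PCs: A@3 B@2 C@3
Step 9: thread A executes A4 (y = x). Shared: x=2 y=2 z=5. PCs: A@4 B@2 C@3

Answer: x=2 y=2 z=5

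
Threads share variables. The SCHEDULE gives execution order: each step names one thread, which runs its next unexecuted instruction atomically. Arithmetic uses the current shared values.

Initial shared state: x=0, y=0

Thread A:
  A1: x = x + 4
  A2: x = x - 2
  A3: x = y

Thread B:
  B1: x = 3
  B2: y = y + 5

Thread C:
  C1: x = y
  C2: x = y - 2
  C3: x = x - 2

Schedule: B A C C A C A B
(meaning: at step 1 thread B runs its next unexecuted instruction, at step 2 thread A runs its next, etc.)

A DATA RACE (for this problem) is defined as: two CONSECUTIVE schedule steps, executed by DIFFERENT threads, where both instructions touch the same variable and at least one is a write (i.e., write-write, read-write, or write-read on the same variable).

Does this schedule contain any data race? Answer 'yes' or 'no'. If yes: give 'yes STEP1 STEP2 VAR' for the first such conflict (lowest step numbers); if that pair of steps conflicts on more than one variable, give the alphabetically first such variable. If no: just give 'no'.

Answer: yes 1 2 x

Derivation:
Steps 1,2: B(x = 3) vs A(x = x + 4). RACE on x (W-W).
Steps 2,3: A(x = x + 4) vs C(x = y). RACE on x (W-W).
Steps 3,4: same thread (C). No race.
Steps 4,5: C(x = y - 2) vs A(x = x - 2). RACE on x (W-W).
Steps 5,6: A(x = x - 2) vs C(x = x - 2). RACE on x (W-W).
Steps 6,7: C(x = x - 2) vs A(x = y). RACE on x (W-W).
Steps 7,8: A(x = y) vs B(y = y + 5). RACE on y (R-W).
First conflict at steps 1,2.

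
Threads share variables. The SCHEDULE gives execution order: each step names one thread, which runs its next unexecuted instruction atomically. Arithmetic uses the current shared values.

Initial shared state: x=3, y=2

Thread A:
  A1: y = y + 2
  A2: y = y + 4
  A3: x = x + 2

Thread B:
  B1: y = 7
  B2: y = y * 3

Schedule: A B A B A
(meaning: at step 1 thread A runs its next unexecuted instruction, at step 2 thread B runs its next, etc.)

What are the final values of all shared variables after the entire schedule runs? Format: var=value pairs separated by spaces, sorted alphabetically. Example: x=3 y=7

Step 1: thread A executes A1 (y = y + 2). Shared: x=3 y=4. PCs: A@1 B@0
Step 2: thread B executes B1 (y = 7). Shared: x=3 y=7. PCs: A@1 B@1
Step 3: thread A executes A2 (y = y + 4). Shared: x=3 y=11. PCs: A@2 B@1
Step 4: thread B executes B2 (y = y * 3). Shared: x=3 y=33. PCs: A@2 B@2
Step 5: thread A executes A3 (x = x + 2). Shared: x=5 y=33. PCs: A@3 B@2

Answer: x=5 y=33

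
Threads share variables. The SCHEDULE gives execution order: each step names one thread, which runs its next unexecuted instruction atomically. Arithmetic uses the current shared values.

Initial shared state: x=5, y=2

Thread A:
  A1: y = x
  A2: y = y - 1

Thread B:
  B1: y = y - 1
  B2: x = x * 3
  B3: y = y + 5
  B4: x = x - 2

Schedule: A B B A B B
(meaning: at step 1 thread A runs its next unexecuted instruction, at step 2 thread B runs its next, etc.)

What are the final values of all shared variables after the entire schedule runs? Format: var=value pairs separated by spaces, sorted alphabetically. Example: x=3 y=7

Step 1: thread A executes A1 (y = x). Shared: x=5 y=5. PCs: A@1 B@0
Step 2: thread B executes B1 (y = y - 1). Shared: x=5 y=4. PCs: A@1 B@1
Step 3: thread B executes B2 (x = x * 3). Shared: x=15 y=4. PCs: A@1 B@2
Step 4: thread A executes A2 (y = y - 1). Shared: x=15 y=3. PCs: A@2 B@2
Step 5: thread B executes B3 (y = y + 5). Shared: x=15 y=8. PCs: A@2 B@3
Step 6: thread B executes B4 (x = x - 2). Shared: x=13 y=8. PCs: A@2 B@4

Answer: x=13 y=8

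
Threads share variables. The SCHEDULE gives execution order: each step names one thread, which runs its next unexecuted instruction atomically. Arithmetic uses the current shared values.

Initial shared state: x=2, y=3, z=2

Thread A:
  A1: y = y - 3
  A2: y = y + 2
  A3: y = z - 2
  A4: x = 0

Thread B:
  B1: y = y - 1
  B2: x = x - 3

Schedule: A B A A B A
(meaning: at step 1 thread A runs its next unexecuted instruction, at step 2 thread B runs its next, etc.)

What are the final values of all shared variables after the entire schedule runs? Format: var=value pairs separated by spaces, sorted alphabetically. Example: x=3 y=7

Answer: x=0 y=0 z=2

Derivation:
Step 1: thread A executes A1 (y = y - 3). Shared: x=2 y=0 z=2. PCs: A@1 B@0
Step 2: thread B executes B1 (y = y - 1). Shared: x=2 y=-1 z=2. PCs: A@1 B@1
Step 3: thread A executes A2 (y = y + 2). Shared: x=2 y=1 z=2. PCs: A@2 B@1
Step 4: thread A executes A3 (y = z - 2). Shared: x=2 y=0 z=2. PCs: A@3 B@1
Step 5: thread B executes B2 (x = x - 3). Shared: x=-1 y=0 z=2. PCs: A@3 B@2
Step 6: thread A executes A4 (x = 0). Shared: x=0 y=0 z=2. PCs: A@4 B@2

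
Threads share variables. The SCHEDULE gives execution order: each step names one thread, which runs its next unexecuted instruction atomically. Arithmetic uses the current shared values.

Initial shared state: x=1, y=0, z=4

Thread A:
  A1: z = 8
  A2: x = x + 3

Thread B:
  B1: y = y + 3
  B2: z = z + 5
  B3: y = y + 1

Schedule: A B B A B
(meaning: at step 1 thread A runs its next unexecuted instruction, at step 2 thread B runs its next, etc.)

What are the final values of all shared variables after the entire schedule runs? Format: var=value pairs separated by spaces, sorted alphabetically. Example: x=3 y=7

Step 1: thread A executes A1 (z = 8). Shared: x=1 y=0 z=8. PCs: A@1 B@0
Step 2: thread B executes B1 (y = y + 3). Shared: x=1 y=3 z=8. PCs: A@1 B@1
Step 3: thread B executes B2 (z = z + 5). Shared: x=1 y=3 z=13. PCs: A@1 B@2
Step 4: thread A executes A2 (x = x + 3). Shared: x=4 y=3 z=13. PCs: A@2 B@2
Step 5: thread B executes B3 (y = y + 1). Shared: x=4 y=4 z=13. PCs: A@2 B@3

Answer: x=4 y=4 z=13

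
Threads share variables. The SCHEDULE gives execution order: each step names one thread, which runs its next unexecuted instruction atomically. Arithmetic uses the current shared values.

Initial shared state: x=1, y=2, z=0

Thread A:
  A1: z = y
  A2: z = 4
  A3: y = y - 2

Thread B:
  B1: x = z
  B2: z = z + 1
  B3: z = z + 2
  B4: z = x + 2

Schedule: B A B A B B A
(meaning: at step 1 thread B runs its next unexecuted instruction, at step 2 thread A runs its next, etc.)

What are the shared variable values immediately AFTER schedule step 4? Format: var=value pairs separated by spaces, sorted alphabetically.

Answer: x=0 y=2 z=4

Derivation:
Step 1: thread B executes B1 (x = z). Shared: x=0 y=2 z=0. PCs: A@0 B@1
Step 2: thread A executes A1 (z = y). Shared: x=0 y=2 z=2. PCs: A@1 B@1
Step 3: thread B executes B2 (z = z + 1). Shared: x=0 y=2 z=3. PCs: A@1 B@2
Step 4: thread A executes A2 (z = 4). Shared: x=0 y=2 z=4. PCs: A@2 B@2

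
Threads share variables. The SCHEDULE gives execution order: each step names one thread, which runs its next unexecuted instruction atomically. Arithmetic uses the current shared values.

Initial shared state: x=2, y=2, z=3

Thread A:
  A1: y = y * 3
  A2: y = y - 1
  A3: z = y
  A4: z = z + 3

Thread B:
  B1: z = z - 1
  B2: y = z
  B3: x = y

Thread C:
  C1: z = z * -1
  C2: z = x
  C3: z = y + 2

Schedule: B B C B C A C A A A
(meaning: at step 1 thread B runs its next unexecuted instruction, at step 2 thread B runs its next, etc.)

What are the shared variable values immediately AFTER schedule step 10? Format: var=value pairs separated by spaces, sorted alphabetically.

Answer: x=2 y=5 z=8

Derivation:
Step 1: thread B executes B1 (z = z - 1). Shared: x=2 y=2 z=2. PCs: A@0 B@1 C@0
Step 2: thread B executes B2 (y = z). Shared: x=2 y=2 z=2. PCs: A@0 B@2 C@0
Step 3: thread C executes C1 (z = z * -1). Shared: x=2 y=2 z=-2. PCs: A@0 B@2 C@1
Step 4: thread B executes B3 (x = y). Shared: x=2 y=2 z=-2. PCs: A@0 B@3 C@1
Step 5: thread C executes C2 (z = x). Shared: x=2 y=2 z=2. PCs: A@0 B@3 C@2
Step 6: thread A executes A1 (y = y * 3). Shared: x=2 y=6 z=2. PCs: A@1 B@3 C@2
Step 7: thread C executes C3 (z = y + 2). Shared: x=2 y=6 z=8. PCs: A@1 B@3 C@3
Step 8: thread A executes A2 (y = y - 1). Shared: x=2 y=5 z=8. PCs: A@2 B@3 C@3
Step 9: thread A executes A3 (z = y). Shared: x=2 y=5 z=5. PCs: A@3 B@3 C@3
Step 10: thread A executes A4 (z = z + 3). Shared: x=2 y=5 z=8. PCs: A@4 B@3 C@3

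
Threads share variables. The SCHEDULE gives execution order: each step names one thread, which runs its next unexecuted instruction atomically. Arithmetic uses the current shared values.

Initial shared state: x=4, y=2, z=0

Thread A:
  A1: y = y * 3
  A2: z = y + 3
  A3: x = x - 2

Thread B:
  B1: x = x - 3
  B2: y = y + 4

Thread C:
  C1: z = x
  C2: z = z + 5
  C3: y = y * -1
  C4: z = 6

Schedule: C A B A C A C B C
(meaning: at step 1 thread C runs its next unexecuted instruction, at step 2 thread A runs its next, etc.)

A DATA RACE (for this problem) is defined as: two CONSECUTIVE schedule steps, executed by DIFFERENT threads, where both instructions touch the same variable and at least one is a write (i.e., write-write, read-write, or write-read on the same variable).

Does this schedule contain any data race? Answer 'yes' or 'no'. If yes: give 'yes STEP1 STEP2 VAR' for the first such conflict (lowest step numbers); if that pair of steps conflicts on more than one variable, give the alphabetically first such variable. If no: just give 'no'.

Answer: yes 4 5 z

Derivation:
Steps 1,2: C(r=x,w=z) vs A(r=y,w=y). No conflict.
Steps 2,3: A(r=y,w=y) vs B(r=x,w=x). No conflict.
Steps 3,4: B(r=x,w=x) vs A(r=y,w=z). No conflict.
Steps 4,5: A(z = y + 3) vs C(z = z + 5). RACE on z (W-W).
Steps 5,6: C(r=z,w=z) vs A(r=x,w=x). No conflict.
Steps 6,7: A(r=x,w=x) vs C(r=y,w=y). No conflict.
Steps 7,8: C(y = y * -1) vs B(y = y + 4). RACE on y (W-W).
Steps 8,9: B(r=y,w=y) vs C(r=-,w=z). No conflict.
First conflict at steps 4,5.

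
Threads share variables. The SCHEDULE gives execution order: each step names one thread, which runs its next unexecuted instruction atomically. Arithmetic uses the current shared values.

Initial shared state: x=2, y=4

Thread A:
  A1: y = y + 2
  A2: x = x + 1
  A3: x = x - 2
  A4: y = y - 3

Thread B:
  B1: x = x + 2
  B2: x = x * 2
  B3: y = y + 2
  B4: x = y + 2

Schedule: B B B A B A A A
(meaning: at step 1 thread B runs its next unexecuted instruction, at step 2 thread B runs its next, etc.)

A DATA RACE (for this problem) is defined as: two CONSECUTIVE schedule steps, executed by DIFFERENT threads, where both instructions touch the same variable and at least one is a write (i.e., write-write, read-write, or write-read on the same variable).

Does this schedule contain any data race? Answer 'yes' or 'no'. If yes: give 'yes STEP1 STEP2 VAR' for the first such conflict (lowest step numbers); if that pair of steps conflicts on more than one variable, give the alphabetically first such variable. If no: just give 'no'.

Answer: yes 3 4 y

Derivation:
Steps 1,2: same thread (B). No race.
Steps 2,3: same thread (B). No race.
Steps 3,4: B(y = y + 2) vs A(y = y + 2). RACE on y (W-W).
Steps 4,5: A(y = y + 2) vs B(x = y + 2). RACE on y (W-R).
Steps 5,6: B(x = y + 2) vs A(x = x + 1). RACE on x (W-W).
Steps 6,7: same thread (A). No race.
Steps 7,8: same thread (A). No race.
First conflict at steps 3,4.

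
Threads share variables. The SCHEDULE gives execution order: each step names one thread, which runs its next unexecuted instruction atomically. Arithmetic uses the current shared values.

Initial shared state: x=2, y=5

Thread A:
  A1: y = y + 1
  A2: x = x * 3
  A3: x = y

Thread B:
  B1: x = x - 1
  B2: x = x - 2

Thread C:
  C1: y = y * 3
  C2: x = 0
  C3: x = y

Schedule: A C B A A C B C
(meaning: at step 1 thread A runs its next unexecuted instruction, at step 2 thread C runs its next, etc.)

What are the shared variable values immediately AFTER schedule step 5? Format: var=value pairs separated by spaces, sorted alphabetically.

Answer: x=18 y=18

Derivation:
Step 1: thread A executes A1 (y = y + 1). Shared: x=2 y=6. PCs: A@1 B@0 C@0
Step 2: thread C executes C1 (y = y * 3). Shared: x=2 y=18. PCs: A@1 B@0 C@1
Step 3: thread B executes B1 (x = x - 1). Shared: x=1 y=18. PCs: A@1 B@1 C@1
Step 4: thread A executes A2 (x = x * 3). Shared: x=3 y=18. PCs: A@2 B@1 C@1
Step 5: thread A executes A3 (x = y). Shared: x=18 y=18. PCs: A@3 B@1 C@1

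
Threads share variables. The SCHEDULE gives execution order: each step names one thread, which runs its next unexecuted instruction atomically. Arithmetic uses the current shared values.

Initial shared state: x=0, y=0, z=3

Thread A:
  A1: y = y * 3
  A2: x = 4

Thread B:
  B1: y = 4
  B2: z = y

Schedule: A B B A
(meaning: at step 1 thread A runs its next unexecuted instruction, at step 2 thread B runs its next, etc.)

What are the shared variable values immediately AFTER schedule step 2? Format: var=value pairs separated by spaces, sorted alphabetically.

Step 1: thread A executes A1 (y = y * 3). Shared: x=0 y=0 z=3. PCs: A@1 B@0
Step 2: thread B executes B1 (y = 4). Shared: x=0 y=4 z=3. PCs: A@1 B@1

Answer: x=0 y=4 z=3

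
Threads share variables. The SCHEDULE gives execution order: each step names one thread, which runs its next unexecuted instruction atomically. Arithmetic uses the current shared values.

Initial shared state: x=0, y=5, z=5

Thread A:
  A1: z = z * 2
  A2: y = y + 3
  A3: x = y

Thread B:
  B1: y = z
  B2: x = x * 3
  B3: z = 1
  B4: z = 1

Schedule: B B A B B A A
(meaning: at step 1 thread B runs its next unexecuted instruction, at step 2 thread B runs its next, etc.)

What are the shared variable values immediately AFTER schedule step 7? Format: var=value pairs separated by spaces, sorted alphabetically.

Answer: x=8 y=8 z=1

Derivation:
Step 1: thread B executes B1 (y = z). Shared: x=0 y=5 z=5. PCs: A@0 B@1
Step 2: thread B executes B2 (x = x * 3). Shared: x=0 y=5 z=5. PCs: A@0 B@2
Step 3: thread A executes A1 (z = z * 2). Shared: x=0 y=5 z=10. PCs: A@1 B@2
Step 4: thread B executes B3 (z = 1). Shared: x=0 y=5 z=1. PCs: A@1 B@3
Step 5: thread B executes B4 (z = 1). Shared: x=0 y=5 z=1. PCs: A@1 B@4
Step 6: thread A executes A2 (y = y + 3). Shared: x=0 y=8 z=1. PCs: A@2 B@4
Step 7: thread A executes A3 (x = y). Shared: x=8 y=8 z=1. PCs: A@3 B@4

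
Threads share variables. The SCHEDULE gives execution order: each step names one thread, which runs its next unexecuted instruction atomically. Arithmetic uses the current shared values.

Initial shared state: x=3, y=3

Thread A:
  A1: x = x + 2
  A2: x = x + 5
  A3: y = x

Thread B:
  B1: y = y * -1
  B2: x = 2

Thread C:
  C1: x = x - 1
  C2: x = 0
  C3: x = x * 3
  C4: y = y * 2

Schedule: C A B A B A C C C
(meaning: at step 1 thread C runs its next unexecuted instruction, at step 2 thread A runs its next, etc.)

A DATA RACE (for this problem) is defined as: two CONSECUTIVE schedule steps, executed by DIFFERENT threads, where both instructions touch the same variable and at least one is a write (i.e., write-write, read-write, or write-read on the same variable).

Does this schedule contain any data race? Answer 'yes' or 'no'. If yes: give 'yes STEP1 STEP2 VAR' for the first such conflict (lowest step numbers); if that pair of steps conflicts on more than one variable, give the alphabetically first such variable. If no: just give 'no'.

Answer: yes 1 2 x

Derivation:
Steps 1,2: C(x = x - 1) vs A(x = x + 2). RACE on x (W-W).
Steps 2,3: A(r=x,w=x) vs B(r=y,w=y). No conflict.
Steps 3,4: B(r=y,w=y) vs A(r=x,w=x). No conflict.
Steps 4,5: A(x = x + 5) vs B(x = 2). RACE on x (W-W).
Steps 5,6: B(x = 2) vs A(y = x). RACE on x (W-R).
Steps 6,7: A(y = x) vs C(x = 0). RACE on x (R-W).
Steps 7,8: same thread (C). No race.
Steps 8,9: same thread (C). No race.
First conflict at steps 1,2.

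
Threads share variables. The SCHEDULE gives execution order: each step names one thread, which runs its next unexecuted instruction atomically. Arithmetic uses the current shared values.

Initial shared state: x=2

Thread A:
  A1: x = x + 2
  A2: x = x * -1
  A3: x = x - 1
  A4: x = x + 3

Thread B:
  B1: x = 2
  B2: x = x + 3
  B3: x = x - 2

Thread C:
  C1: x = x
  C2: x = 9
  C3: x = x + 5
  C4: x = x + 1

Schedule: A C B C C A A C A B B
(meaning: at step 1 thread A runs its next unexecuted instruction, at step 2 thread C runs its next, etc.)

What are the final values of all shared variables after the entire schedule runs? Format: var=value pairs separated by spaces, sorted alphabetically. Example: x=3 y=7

Answer: x=-10

Derivation:
Step 1: thread A executes A1 (x = x + 2). Shared: x=4. PCs: A@1 B@0 C@0
Step 2: thread C executes C1 (x = x). Shared: x=4. PCs: A@1 B@0 C@1
Step 3: thread B executes B1 (x = 2). Shared: x=2. PCs: A@1 B@1 C@1
Step 4: thread C executes C2 (x = 9). Shared: x=9. PCs: A@1 B@1 C@2
Step 5: thread C executes C3 (x = x + 5). Shared: x=14. PCs: A@1 B@1 C@3
Step 6: thread A executes A2 (x = x * -1). Shared: x=-14. PCs: A@2 B@1 C@3
Step 7: thread A executes A3 (x = x - 1). Shared: x=-15. PCs: A@3 B@1 C@3
Step 8: thread C executes C4 (x = x + 1). Shared: x=-14. PCs: A@3 B@1 C@4
Step 9: thread A executes A4 (x = x + 3). Shared: x=-11. PCs: A@4 B@1 C@4
Step 10: thread B executes B2 (x = x + 3). Shared: x=-8. PCs: A@4 B@2 C@4
Step 11: thread B executes B3 (x = x - 2). Shared: x=-10. PCs: A@4 B@3 C@4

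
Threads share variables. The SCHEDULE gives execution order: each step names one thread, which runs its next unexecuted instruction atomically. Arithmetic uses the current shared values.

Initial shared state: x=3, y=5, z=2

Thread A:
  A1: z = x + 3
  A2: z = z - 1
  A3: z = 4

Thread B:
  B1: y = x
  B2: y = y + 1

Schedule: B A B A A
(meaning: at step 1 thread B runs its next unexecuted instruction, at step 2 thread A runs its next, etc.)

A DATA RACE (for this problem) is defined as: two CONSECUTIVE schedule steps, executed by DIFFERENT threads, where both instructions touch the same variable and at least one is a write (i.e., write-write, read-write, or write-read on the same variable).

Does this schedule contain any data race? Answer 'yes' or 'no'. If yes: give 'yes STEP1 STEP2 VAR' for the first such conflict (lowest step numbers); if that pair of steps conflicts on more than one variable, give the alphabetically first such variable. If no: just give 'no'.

Answer: no

Derivation:
Steps 1,2: B(r=x,w=y) vs A(r=x,w=z). No conflict.
Steps 2,3: A(r=x,w=z) vs B(r=y,w=y). No conflict.
Steps 3,4: B(r=y,w=y) vs A(r=z,w=z). No conflict.
Steps 4,5: same thread (A). No race.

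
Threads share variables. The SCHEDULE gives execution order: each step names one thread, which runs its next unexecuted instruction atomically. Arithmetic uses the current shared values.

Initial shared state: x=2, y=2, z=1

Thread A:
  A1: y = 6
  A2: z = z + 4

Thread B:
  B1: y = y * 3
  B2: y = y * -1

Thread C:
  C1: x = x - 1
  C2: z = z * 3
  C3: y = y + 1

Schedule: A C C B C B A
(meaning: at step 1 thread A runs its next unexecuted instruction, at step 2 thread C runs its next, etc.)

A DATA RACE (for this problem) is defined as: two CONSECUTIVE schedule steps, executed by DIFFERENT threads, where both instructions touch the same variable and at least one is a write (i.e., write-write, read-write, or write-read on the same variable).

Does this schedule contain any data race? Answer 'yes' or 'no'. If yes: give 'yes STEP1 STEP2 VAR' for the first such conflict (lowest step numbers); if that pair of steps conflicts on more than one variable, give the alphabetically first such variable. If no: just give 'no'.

Answer: yes 4 5 y

Derivation:
Steps 1,2: A(r=-,w=y) vs C(r=x,w=x). No conflict.
Steps 2,3: same thread (C). No race.
Steps 3,4: C(r=z,w=z) vs B(r=y,w=y). No conflict.
Steps 4,5: B(y = y * 3) vs C(y = y + 1). RACE on y (W-W).
Steps 5,6: C(y = y + 1) vs B(y = y * -1). RACE on y (W-W).
Steps 6,7: B(r=y,w=y) vs A(r=z,w=z). No conflict.
First conflict at steps 4,5.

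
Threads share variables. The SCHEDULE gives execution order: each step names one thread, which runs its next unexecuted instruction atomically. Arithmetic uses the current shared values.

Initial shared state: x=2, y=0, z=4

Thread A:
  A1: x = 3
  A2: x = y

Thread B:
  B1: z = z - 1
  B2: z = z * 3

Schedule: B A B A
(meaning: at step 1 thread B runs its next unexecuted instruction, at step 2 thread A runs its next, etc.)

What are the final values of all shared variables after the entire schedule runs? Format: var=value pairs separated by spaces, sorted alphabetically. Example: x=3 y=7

Step 1: thread B executes B1 (z = z - 1). Shared: x=2 y=0 z=3. PCs: A@0 B@1
Step 2: thread A executes A1 (x = 3). Shared: x=3 y=0 z=3. PCs: A@1 B@1
Step 3: thread B executes B2 (z = z * 3). Shared: x=3 y=0 z=9. PCs: A@1 B@2
Step 4: thread A executes A2 (x = y). Shared: x=0 y=0 z=9. PCs: A@2 B@2

Answer: x=0 y=0 z=9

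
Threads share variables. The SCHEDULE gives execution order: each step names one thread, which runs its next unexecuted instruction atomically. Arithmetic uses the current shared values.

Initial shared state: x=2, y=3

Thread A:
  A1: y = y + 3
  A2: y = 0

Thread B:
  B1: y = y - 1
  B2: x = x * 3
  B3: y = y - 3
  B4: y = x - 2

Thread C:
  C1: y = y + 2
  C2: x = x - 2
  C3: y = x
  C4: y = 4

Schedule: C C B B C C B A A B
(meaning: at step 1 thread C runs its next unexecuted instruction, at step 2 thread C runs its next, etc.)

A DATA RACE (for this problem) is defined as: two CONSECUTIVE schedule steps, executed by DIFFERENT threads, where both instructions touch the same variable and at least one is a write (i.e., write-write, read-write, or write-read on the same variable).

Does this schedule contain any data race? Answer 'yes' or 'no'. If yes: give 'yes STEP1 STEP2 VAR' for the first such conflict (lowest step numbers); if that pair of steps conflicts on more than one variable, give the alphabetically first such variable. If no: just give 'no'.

Steps 1,2: same thread (C). No race.
Steps 2,3: C(r=x,w=x) vs B(r=y,w=y). No conflict.
Steps 3,4: same thread (B). No race.
Steps 4,5: B(x = x * 3) vs C(y = x). RACE on x (W-R).
Steps 5,6: same thread (C). No race.
Steps 6,7: C(y = 4) vs B(y = y - 3). RACE on y (W-W).
Steps 7,8: B(y = y - 3) vs A(y = y + 3). RACE on y (W-W).
Steps 8,9: same thread (A). No race.
Steps 9,10: A(y = 0) vs B(y = x - 2). RACE on y (W-W).
First conflict at steps 4,5.

Answer: yes 4 5 x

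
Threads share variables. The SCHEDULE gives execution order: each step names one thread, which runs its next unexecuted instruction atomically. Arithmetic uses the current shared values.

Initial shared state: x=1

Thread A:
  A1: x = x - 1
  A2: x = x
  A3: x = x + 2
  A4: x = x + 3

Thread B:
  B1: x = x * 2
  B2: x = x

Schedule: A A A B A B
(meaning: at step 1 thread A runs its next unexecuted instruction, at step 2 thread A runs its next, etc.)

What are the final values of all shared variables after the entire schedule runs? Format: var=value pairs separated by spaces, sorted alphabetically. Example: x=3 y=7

Answer: x=7

Derivation:
Step 1: thread A executes A1 (x = x - 1). Shared: x=0. PCs: A@1 B@0
Step 2: thread A executes A2 (x = x). Shared: x=0. PCs: A@2 B@0
Step 3: thread A executes A3 (x = x + 2). Shared: x=2. PCs: A@3 B@0
Step 4: thread B executes B1 (x = x * 2). Shared: x=4. PCs: A@3 B@1
Step 5: thread A executes A4 (x = x + 3). Shared: x=7. PCs: A@4 B@1
Step 6: thread B executes B2 (x = x). Shared: x=7. PCs: A@4 B@2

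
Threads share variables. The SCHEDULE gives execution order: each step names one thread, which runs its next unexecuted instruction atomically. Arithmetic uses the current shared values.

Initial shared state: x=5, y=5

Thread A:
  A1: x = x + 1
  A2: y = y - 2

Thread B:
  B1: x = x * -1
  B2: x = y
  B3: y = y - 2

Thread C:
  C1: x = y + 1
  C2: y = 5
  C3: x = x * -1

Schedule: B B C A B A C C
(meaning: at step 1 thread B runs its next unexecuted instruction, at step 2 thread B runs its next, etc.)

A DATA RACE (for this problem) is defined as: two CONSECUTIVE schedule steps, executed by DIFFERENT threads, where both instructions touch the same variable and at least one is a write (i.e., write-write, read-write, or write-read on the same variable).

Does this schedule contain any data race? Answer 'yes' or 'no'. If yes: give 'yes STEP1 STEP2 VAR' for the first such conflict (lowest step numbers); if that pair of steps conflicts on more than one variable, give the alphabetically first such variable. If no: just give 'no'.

Answer: yes 2 3 x

Derivation:
Steps 1,2: same thread (B). No race.
Steps 2,3: B(x = y) vs C(x = y + 1). RACE on x (W-W).
Steps 3,4: C(x = y + 1) vs A(x = x + 1). RACE on x (W-W).
Steps 4,5: A(r=x,w=x) vs B(r=y,w=y). No conflict.
Steps 5,6: B(y = y - 2) vs A(y = y - 2). RACE on y (W-W).
Steps 6,7: A(y = y - 2) vs C(y = 5). RACE on y (W-W).
Steps 7,8: same thread (C). No race.
First conflict at steps 2,3.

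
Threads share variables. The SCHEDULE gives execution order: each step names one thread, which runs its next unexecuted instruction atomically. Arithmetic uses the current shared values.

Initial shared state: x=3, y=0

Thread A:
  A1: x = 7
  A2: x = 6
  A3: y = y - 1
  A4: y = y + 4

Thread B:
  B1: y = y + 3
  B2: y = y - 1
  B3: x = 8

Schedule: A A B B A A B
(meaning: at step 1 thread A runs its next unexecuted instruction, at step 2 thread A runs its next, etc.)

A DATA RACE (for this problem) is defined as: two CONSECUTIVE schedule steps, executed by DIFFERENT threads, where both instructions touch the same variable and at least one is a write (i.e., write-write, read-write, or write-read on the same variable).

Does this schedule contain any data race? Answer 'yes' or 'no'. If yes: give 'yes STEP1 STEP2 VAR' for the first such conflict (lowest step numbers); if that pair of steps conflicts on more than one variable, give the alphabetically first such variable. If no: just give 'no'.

Steps 1,2: same thread (A). No race.
Steps 2,3: A(r=-,w=x) vs B(r=y,w=y). No conflict.
Steps 3,4: same thread (B). No race.
Steps 4,5: B(y = y - 1) vs A(y = y - 1). RACE on y (W-W).
Steps 5,6: same thread (A). No race.
Steps 6,7: A(r=y,w=y) vs B(r=-,w=x). No conflict.
First conflict at steps 4,5.

Answer: yes 4 5 y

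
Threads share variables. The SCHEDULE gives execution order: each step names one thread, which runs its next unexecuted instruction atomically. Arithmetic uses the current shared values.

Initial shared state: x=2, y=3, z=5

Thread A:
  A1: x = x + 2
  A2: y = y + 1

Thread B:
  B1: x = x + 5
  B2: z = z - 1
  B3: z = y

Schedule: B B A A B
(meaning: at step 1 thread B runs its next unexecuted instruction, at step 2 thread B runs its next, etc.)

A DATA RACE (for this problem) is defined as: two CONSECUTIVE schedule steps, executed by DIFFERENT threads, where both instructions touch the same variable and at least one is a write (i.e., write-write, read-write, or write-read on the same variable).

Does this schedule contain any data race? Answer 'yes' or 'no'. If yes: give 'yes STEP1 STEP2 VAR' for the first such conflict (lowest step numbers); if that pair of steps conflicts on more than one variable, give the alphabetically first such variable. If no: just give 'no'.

Steps 1,2: same thread (B). No race.
Steps 2,3: B(r=z,w=z) vs A(r=x,w=x). No conflict.
Steps 3,4: same thread (A). No race.
Steps 4,5: A(y = y + 1) vs B(z = y). RACE on y (W-R).
First conflict at steps 4,5.

Answer: yes 4 5 y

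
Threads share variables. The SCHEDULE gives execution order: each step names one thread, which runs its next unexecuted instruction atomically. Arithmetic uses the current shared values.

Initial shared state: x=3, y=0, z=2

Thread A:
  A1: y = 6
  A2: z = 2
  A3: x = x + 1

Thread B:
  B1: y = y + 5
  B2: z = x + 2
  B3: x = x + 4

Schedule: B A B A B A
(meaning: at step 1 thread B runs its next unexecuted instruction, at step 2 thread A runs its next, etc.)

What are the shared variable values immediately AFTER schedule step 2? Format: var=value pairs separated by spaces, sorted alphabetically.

Answer: x=3 y=6 z=2

Derivation:
Step 1: thread B executes B1 (y = y + 5). Shared: x=3 y=5 z=2. PCs: A@0 B@1
Step 2: thread A executes A1 (y = 6). Shared: x=3 y=6 z=2. PCs: A@1 B@1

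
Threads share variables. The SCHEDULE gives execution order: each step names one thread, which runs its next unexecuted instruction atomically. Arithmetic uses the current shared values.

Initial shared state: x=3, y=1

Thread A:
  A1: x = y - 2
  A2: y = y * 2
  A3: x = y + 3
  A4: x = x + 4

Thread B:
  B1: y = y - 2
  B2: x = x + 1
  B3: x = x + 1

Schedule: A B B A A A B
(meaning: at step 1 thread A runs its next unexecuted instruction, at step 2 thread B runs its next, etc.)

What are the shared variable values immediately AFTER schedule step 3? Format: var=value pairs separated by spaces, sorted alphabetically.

Answer: x=0 y=-1

Derivation:
Step 1: thread A executes A1 (x = y - 2). Shared: x=-1 y=1. PCs: A@1 B@0
Step 2: thread B executes B1 (y = y - 2). Shared: x=-1 y=-1. PCs: A@1 B@1
Step 3: thread B executes B2 (x = x + 1). Shared: x=0 y=-1. PCs: A@1 B@2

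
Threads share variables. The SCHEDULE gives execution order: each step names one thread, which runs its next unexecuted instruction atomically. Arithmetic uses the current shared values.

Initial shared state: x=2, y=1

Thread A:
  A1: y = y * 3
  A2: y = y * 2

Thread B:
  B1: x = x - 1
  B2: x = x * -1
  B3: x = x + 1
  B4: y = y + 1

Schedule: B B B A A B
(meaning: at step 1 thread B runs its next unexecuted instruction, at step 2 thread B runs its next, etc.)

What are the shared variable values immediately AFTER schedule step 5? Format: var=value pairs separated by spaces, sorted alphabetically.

Step 1: thread B executes B1 (x = x - 1). Shared: x=1 y=1. PCs: A@0 B@1
Step 2: thread B executes B2 (x = x * -1). Shared: x=-1 y=1. PCs: A@0 B@2
Step 3: thread B executes B3 (x = x + 1). Shared: x=0 y=1. PCs: A@0 B@3
Step 4: thread A executes A1 (y = y * 3). Shared: x=0 y=3. PCs: A@1 B@3
Step 5: thread A executes A2 (y = y * 2). Shared: x=0 y=6. PCs: A@2 B@3

Answer: x=0 y=6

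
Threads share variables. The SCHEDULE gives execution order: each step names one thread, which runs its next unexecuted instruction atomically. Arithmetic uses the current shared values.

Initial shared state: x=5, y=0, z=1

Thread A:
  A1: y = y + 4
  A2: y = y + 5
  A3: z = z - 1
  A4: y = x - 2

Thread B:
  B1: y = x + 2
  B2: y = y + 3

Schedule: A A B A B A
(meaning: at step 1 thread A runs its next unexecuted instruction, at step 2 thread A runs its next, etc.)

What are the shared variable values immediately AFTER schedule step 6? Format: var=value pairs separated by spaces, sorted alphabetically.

Answer: x=5 y=3 z=0

Derivation:
Step 1: thread A executes A1 (y = y + 4). Shared: x=5 y=4 z=1. PCs: A@1 B@0
Step 2: thread A executes A2 (y = y + 5). Shared: x=5 y=9 z=1. PCs: A@2 B@0
Step 3: thread B executes B1 (y = x + 2). Shared: x=5 y=7 z=1. PCs: A@2 B@1
Step 4: thread A executes A3 (z = z - 1). Shared: x=5 y=7 z=0. PCs: A@3 B@1
Step 5: thread B executes B2 (y = y + 3). Shared: x=5 y=10 z=0. PCs: A@3 B@2
Step 6: thread A executes A4 (y = x - 2). Shared: x=5 y=3 z=0. PCs: A@4 B@2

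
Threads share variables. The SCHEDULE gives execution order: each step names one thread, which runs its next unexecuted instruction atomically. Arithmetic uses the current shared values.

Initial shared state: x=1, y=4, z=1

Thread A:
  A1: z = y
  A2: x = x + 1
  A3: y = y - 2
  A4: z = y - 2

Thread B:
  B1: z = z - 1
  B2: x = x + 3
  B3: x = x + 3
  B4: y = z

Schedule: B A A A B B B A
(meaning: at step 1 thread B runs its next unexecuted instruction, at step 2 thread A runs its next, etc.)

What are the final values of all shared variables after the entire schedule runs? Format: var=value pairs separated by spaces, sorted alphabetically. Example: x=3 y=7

Step 1: thread B executes B1 (z = z - 1). Shared: x=1 y=4 z=0. PCs: A@0 B@1
Step 2: thread A executes A1 (z = y). Shared: x=1 y=4 z=4. PCs: A@1 B@1
Step 3: thread A executes A2 (x = x + 1). Shared: x=2 y=4 z=4. PCs: A@2 B@1
Step 4: thread A executes A3 (y = y - 2). Shared: x=2 y=2 z=4. PCs: A@3 B@1
Step 5: thread B executes B2 (x = x + 3). Shared: x=5 y=2 z=4. PCs: A@3 B@2
Step 6: thread B executes B3 (x = x + 3). Shared: x=8 y=2 z=4. PCs: A@3 B@3
Step 7: thread B executes B4 (y = z). Shared: x=8 y=4 z=4. PCs: A@3 B@4
Step 8: thread A executes A4 (z = y - 2). Shared: x=8 y=4 z=2. PCs: A@4 B@4

Answer: x=8 y=4 z=2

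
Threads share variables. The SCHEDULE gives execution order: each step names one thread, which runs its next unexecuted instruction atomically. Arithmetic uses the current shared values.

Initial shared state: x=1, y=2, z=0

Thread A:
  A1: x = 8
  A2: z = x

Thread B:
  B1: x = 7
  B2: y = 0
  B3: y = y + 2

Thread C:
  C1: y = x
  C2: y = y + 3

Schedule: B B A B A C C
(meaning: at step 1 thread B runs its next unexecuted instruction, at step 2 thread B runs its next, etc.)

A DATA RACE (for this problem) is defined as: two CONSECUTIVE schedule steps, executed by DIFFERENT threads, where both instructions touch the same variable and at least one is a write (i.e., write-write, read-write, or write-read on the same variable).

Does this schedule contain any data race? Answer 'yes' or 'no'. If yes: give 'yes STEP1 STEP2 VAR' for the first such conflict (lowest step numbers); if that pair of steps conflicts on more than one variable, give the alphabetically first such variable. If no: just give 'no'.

Answer: no

Derivation:
Steps 1,2: same thread (B). No race.
Steps 2,3: B(r=-,w=y) vs A(r=-,w=x). No conflict.
Steps 3,4: A(r=-,w=x) vs B(r=y,w=y). No conflict.
Steps 4,5: B(r=y,w=y) vs A(r=x,w=z). No conflict.
Steps 5,6: A(r=x,w=z) vs C(r=x,w=y). No conflict.
Steps 6,7: same thread (C). No race.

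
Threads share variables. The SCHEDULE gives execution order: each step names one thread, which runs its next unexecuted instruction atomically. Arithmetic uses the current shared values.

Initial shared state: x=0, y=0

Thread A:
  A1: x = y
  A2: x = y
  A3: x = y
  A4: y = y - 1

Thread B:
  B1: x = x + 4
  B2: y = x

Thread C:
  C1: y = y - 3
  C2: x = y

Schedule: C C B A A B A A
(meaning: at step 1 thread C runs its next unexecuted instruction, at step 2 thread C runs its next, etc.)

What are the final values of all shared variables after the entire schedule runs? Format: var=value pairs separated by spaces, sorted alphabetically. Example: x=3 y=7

Answer: x=-3 y=-4

Derivation:
Step 1: thread C executes C1 (y = y - 3). Shared: x=0 y=-3. PCs: A@0 B@0 C@1
Step 2: thread C executes C2 (x = y). Shared: x=-3 y=-3. PCs: A@0 B@0 C@2
Step 3: thread B executes B1 (x = x + 4). Shared: x=1 y=-3. PCs: A@0 B@1 C@2
Step 4: thread A executes A1 (x = y). Shared: x=-3 y=-3. PCs: A@1 B@1 C@2
Step 5: thread A executes A2 (x = y). Shared: x=-3 y=-3. PCs: A@2 B@1 C@2
Step 6: thread B executes B2 (y = x). Shared: x=-3 y=-3. PCs: A@2 B@2 C@2
Step 7: thread A executes A3 (x = y). Shared: x=-3 y=-3. PCs: A@3 B@2 C@2
Step 8: thread A executes A4 (y = y - 1). Shared: x=-3 y=-4. PCs: A@4 B@2 C@2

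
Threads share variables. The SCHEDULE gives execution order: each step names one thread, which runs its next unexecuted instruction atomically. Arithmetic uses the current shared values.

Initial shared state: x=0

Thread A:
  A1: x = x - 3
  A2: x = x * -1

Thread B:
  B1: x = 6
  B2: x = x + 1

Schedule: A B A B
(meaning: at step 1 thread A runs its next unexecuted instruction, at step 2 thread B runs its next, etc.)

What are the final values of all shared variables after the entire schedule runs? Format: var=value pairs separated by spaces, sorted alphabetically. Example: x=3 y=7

Answer: x=-5

Derivation:
Step 1: thread A executes A1 (x = x - 3). Shared: x=-3. PCs: A@1 B@0
Step 2: thread B executes B1 (x = 6). Shared: x=6. PCs: A@1 B@1
Step 3: thread A executes A2 (x = x * -1). Shared: x=-6. PCs: A@2 B@1
Step 4: thread B executes B2 (x = x + 1). Shared: x=-5. PCs: A@2 B@2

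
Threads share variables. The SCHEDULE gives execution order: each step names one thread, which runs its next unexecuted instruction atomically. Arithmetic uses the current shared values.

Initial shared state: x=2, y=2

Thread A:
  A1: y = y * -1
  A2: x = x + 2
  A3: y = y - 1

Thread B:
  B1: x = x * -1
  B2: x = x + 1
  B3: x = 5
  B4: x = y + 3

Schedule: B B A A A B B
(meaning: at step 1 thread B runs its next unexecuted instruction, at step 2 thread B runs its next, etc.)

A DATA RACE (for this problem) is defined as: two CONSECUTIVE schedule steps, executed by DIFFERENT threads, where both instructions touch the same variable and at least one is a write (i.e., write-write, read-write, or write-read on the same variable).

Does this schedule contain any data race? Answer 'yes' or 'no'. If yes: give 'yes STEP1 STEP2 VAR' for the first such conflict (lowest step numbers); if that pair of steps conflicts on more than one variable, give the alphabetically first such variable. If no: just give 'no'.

Answer: no

Derivation:
Steps 1,2: same thread (B). No race.
Steps 2,3: B(r=x,w=x) vs A(r=y,w=y). No conflict.
Steps 3,4: same thread (A). No race.
Steps 4,5: same thread (A). No race.
Steps 5,6: A(r=y,w=y) vs B(r=-,w=x). No conflict.
Steps 6,7: same thread (B). No race.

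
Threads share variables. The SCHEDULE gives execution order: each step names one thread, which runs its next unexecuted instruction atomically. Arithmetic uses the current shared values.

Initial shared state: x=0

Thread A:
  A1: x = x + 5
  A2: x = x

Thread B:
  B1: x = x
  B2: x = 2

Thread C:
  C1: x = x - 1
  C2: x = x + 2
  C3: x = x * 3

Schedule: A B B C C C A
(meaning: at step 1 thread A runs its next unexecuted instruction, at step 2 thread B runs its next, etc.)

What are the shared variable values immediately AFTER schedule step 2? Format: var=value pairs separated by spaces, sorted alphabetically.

Step 1: thread A executes A1 (x = x + 5). Shared: x=5. PCs: A@1 B@0 C@0
Step 2: thread B executes B1 (x = x). Shared: x=5. PCs: A@1 B@1 C@0

Answer: x=5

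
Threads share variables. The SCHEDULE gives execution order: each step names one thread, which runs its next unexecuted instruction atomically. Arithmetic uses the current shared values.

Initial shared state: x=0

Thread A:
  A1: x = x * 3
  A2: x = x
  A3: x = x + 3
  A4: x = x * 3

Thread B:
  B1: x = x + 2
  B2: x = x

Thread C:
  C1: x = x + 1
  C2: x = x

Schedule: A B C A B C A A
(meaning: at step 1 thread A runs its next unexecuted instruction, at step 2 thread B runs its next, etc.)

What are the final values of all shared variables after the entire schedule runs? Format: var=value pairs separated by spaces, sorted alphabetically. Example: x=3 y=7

Step 1: thread A executes A1 (x = x * 3). Shared: x=0. PCs: A@1 B@0 C@0
Step 2: thread B executes B1 (x = x + 2). Shared: x=2. PCs: A@1 B@1 C@0
Step 3: thread C executes C1 (x = x + 1). Shared: x=3. PCs: A@1 B@1 C@1
Step 4: thread A executes A2 (x = x). Shared: x=3. PCs: A@2 B@1 C@1
Step 5: thread B executes B2 (x = x). Shared: x=3. PCs: A@2 B@2 C@1
Step 6: thread C executes C2 (x = x). Shared: x=3. PCs: A@2 B@2 C@2
Step 7: thread A executes A3 (x = x + 3). Shared: x=6. PCs: A@3 B@2 C@2
Step 8: thread A executes A4 (x = x * 3). Shared: x=18. PCs: A@4 B@2 C@2

Answer: x=18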